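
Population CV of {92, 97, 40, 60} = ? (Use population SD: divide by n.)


Mean = 72.2500
SD = 23.4134
CV = (23.4134/72.2500)*100 = 32.4061%

CV = 32.4061%


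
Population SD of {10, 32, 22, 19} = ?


Mean = 20.7500
Variance = 61.6875
SD = sqrt(61.6875) = 7.8541

SD = 7.8541


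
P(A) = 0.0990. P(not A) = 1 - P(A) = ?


P(not A) = 1 - 0.0990 = 0.9010

P(not A) = 0.9010


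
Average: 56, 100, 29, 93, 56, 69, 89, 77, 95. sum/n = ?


Sum = 56 + 100 + 29 + 93 + 56 + 69 + 89 + 77 + 95 = 664
n = 9
Mean = 664/9 = 73.7778

Mean = 73.7778


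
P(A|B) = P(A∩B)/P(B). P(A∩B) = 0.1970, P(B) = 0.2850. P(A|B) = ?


P(A|B) = 0.1970/0.2850 = 0.6912

P(A|B) = 0.6912


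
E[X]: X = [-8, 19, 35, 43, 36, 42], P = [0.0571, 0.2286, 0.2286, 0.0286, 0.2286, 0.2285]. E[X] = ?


E[X] = -8*0.0571 + 19*0.2286 + 35*0.2286 + 43*0.0286 + 36*0.2286 + 42*0.2285
= -0.4568 + 4.3434 + 8.0010 + 1.2298 + 8.2296 + 9.5970
= 30.9440

E[X] = 30.9440


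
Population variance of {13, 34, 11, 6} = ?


Mean = 16.0000
Squared deviations: 9.0000, 324.0000, 25.0000, 100.0000
Sum = 458.0000
Variance = 458.0000/4 = 114.5000

Variance = 114.5000


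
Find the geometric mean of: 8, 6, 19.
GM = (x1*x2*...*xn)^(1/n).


Product = 8 × 6 × 19 = 912
GM = 912^(1/3) = 9.6976

GM = 9.6976


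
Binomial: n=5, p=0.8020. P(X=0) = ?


C(5,0) = 1
p^0 = 1.000000
(1-p)^5 = 0.000304
P = 1 * 1.000000 * 0.000304 = 0.0003

P(X=0) = 0.0003


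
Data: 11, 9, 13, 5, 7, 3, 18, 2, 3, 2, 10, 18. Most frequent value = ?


Frequencies: 2:2, 3:2, 5:1, 7:1, 9:1, 10:1, 11:1, 13:1, 18:2
Max frequency = 2
Mode = 2, 3, 18

Mode = 2, 3, 18


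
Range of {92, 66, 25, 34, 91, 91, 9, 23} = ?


Max = 92, Min = 9
Range = 92 - 9 = 83

Range = 83


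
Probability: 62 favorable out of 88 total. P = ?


P = 62/88 = 0.7045

P = 0.7045


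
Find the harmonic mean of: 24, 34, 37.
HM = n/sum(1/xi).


Sum of reciprocals = 1/24 + 1/34 + 1/37 = 0.098105
HM = 3/0.098105 = 30.5793

HM = 30.5793


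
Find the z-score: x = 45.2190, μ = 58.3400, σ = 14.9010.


z = (45.2190 - 58.3400)/14.9010
= -13.1210/14.9010
= -0.8805

z = -0.8805


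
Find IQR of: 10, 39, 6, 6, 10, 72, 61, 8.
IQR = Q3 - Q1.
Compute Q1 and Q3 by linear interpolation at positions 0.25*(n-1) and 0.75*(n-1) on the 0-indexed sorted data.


Sorted: 6, 6, 8, 10, 10, 39, 61, 72
Q1 (25th %ile) = 7.5000
Q3 (75th %ile) = 44.5000
IQR = 44.5000 - 7.5000 = 37.0000

IQR = 37.0000


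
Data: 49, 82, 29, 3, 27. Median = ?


Sorted: 3, 27, 29, 49, 82
n = 5 (odd)
Middle value = 29

Median = 29


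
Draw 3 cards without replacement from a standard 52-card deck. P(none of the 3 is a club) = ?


P(no clubs) = (39/52) × (38/51) × (37/50)
= 0.4135

P = 0.4135


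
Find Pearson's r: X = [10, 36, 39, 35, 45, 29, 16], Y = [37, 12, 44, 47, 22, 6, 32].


Mean X = 30.0000, Mean Y = 28.5714
SD X = 11.735173, SD Y = 14.578430
Cov = -23.000000
r = -23.000000/(11.735173*14.578430) = -0.1344

r = -0.1344


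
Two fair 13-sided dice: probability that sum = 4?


Total outcomes = 13×13 = 169
Favorable (sum = 4): 3
P = 3/169 = 0.0178

P = 0.0178


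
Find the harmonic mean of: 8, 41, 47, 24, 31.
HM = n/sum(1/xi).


Sum of reciprocals = 1/8 + 1/41 + 1/47 + 1/24 + 1/31 = 0.244592
HM = 5/0.244592 = 20.4422

HM = 20.4422


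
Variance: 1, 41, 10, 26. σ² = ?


Mean = 19.5000
Squared deviations: 342.2500, 462.2500, 90.2500, 42.2500
Sum = 937.0000
Variance = 937.0000/4 = 234.2500

Variance = 234.2500


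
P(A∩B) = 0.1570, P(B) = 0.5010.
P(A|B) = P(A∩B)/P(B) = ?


P(A|B) = 0.1570/0.5010 = 0.3134

P(A|B) = 0.3134


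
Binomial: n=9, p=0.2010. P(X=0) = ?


C(9,0) = 1
p^0 = 1.000000
(1-p)^9 = 0.132715
P = 1 * 1.000000 * 0.132715 = 0.1327

P(X=0) = 0.1327


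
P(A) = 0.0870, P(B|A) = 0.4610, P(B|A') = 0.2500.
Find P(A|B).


P(B) = P(B|A)*P(A) + P(B|A')*P(A')
= 0.4610*0.0870 + 0.2500*0.9130
= 0.040107 + 0.228250 = 0.268357
P(A|B) = 0.040107/0.268357 = 0.1495

P(A|B) = 0.1495


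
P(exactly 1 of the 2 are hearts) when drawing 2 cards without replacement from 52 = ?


Hypergeometric: P(X=1) = C(13,1)·C(39,1) / C(52,2)
= 13 × 39 / 1326
= 507/1326 = 0.3824

P = 0.3824


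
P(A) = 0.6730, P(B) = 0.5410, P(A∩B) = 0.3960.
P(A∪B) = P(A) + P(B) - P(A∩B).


P(A∪B) = 0.6730 + 0.5410 - 0.3960
= 1.2140 - 0.3960
= 0.8180

P(A∪B) = 0.8180


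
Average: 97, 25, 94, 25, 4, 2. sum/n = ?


Sum = 97 + 25 + 94 + 25 + 4 + 2 = 247
n = 6
Mean = 247/6 = 41.1667

Mean = 41.1667


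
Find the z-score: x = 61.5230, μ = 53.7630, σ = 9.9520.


z = (61.5230 - 53.7630)/9.9520
= 7.7600/9.9520
= 0.7797

z = 0.7797


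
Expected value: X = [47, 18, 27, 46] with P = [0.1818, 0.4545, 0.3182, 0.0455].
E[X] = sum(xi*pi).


E[X] = 47*0.1818 + 18*0.4545 + 27*0.3182 + 46*0.0455
= 8.5446 + 8.1810 + 8.5914 + 2.0930
= 27.4100

E[X] = 27.4100


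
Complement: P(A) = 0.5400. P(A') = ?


P(not A) = 1 - 0.5400 = 0.4600

P(not A) = 0.4600


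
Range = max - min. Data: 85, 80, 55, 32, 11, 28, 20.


Max = 85, Min = 11
Range = 85 - 11 = 74

Range = 74


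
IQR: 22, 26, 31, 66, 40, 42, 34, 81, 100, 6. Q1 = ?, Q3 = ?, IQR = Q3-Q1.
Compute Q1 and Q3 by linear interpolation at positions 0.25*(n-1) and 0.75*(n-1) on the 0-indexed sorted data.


Sorted: 6, 22, 26, 31, 34, 40, 42, 66, 81, 100
Q1 (25th %ile) = 27.2500
Q3 (75th %ile) = 60.0000
IQR = 60.0000 - 27.2500 = 32.7500

IQR = 32.7500


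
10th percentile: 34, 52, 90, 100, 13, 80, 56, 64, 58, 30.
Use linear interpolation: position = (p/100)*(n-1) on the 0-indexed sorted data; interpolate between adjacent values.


Sorted: 13, 30, 34, 52, 56, 58, 64, 80, 90, 100
n = 10
Index = 10/100 * 9 = 0.9000
Lower = data[0] = 13, Upper = data[1] = 30
P10 = 13 + 0.9000*(17) = 28.3000

P10 = 28.3000


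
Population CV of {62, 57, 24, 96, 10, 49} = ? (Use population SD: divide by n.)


Mean = 49.6667
SD = 27.6446
CV = (27.6446/49.6667)*100 = 55.6602%

CV = 55.6602%


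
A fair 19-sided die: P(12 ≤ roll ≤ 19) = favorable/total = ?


Favorable outcomes (12 ≤ roll ≤ 19): 8
Total outcomes = 19
P = 8/19 = 0.4211

P = 0.4211


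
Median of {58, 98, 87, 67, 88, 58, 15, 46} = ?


Sorted: 15, 46, 58, 58, 67, 87, 88, 98
n = 8 (even)
Middle values: 58 and 67
Median = (58+67)/2 = 62.5000

Median = 62.5000


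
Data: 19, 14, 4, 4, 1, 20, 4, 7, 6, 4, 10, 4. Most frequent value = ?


Frequencies: 1:1, 4:5, 6:1, 7:1, 10:1, 14:1, 19:1, 20:1
Max frequency = 5
Mode = 4

Mode = 4


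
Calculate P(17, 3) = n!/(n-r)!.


P(17,3) = 17!/14!
= 355687428096000/87178291200
= 4080

P(17,3) = 4080


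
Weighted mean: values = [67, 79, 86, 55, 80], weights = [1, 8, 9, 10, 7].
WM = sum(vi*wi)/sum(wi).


Numerator = 67*1 + 79*8 + 86*9 + 55*10 + 80*7 = 2583
Denominator = 1 + 8 + 9 + 10 + 7 = 35
WM = 2583/35 = 73.8000

WM = 73.8000


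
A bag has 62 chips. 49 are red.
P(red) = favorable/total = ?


P = 49/62 = 0.7903

P = 0.7903


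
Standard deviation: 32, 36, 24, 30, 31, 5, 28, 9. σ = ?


Mean = 24.3750
Variance = 111.7344
SD = sqrt(111.7344) = 10.5704

SD = 10.5704


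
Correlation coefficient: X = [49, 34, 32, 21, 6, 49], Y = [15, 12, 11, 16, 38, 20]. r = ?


Mean X = 31.8333, Mean Y = 18.6667
SD X = 15.159339, SD Y = 9.122621
Cov = -87.722222
r = -87.722222/(15.159339*9.122621) = -0.6343

r = -0.6343


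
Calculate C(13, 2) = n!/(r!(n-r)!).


C(13,2) = 13!/(2! × 11!)
= 6227020800/(2 × 39916800)
= 78

C(13,2) = 78


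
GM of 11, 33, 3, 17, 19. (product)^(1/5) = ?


Product = 11 × 33 × 3 × 17 × 19 = 351747
GM = 351747^(1/5) = 12.8602

GM = 12.8602


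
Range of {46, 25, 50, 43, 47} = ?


Max = 50, Min = 25
Range = 50 - 25 = 25

Range = 25


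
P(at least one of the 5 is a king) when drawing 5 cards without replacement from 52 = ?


P(at least one) = 1 - P(none)
P(none) = (48/52) × (47/51) × (46/50) × (45/49) × (44/48) = 0.658842
P(at least one) = 1 - 0.658842 = 0.3412

P = 0.3412


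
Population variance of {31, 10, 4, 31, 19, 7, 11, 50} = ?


Mean = 20.3750
Squared deviations: 112.8906, 107.6406, 268.1406, 112.8906, 1.8906, 178.8906, 87.8906, 877.6406
Sum = 1747.8750
Variance = 1747.8750/8 = 218.4844

Variance = 218.4844


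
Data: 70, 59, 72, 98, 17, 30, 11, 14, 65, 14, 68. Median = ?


Sorted: 11, 14, 14, 17, 30, 59, 65, 68, 70, 72, 98
n = 11 (odd)
Middle value = 59

Median = 59


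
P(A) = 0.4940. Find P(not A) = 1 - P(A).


P(not A) = 1 - 0.4940 = 0.5060

P(not A) = 0.5060


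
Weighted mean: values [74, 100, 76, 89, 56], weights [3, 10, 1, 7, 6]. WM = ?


Numerator = 74*3 + 100*10 + 76*1 + 89*7 + 56*6 = 2257
Denominator = 3 + 10 + 1 + 7 + 6 = 27
WM = 2257/27 = 83.5926

WM = 83.5926


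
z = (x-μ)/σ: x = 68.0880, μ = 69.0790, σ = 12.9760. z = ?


z = (68.0880 - 69.0790)/12.9760
= -0.9910/12.9760
= -0.0764

z = -0.0764


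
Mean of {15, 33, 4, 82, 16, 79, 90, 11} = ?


Sum = 15 + 33 + 4 + 82 + 16 + 79 + 90 + 11 = 330
n = 8
Mean = 330/8 = 41.2500

Mean = 41.2500


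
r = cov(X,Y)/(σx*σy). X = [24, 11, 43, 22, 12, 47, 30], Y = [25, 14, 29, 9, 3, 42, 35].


Mean X = 27.0000, Mean Y = 22.4286
SD X = 12.983506, SD Y = 13.200186
Cov = 145.714286
r = 145.714286/(12.983506*13.200186) = 0.8502

r = 0.8502


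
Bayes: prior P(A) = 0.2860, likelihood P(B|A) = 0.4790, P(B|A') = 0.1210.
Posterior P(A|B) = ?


P(B) = P(B|A)*P(A) + P(B|A')*P(A')
= 0.4790*0.2860 + 0.1210*0.7140
= 0.136994 + 0.086394 = 0.223388
P(A|B) = 0.136994/0.223388 = 0.6133

P(A|B) = 0.6133


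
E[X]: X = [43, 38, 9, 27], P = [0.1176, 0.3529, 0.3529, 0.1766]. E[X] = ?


E[X] = 43*0.1176 + 38*0.3529 + 9*0.3529 + 27*0.1766
= 5.0568 + 13.4102 + 3.1761 + 4.7682
= 26.4113

E[X] = 26.4113


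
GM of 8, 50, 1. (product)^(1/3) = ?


Product = 8 × 50 × 1 = 400
GM = 400^(1/3) = 7.3681

GM = 7.3681


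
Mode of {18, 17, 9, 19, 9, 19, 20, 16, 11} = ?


Frequencies: 9:2, 11:1, 16:1, 17:1, 18:1, 19:2, 20:1
Max frequency = 2
Mode = 9, 19

Mode = 9, 19


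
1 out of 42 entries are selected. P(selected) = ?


P = 1/42 = 0.0238

P = 0.0238


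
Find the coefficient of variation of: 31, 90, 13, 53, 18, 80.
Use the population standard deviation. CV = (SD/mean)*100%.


Mean = 47.5000
SD = 29.5113
CV = (29.5113/47.5000)*100 = 62.1290%

CV = 62.1290%


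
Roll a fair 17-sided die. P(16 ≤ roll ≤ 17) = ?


Favorable outcomes (16 ≤ roll ≤ 17): 2
Total outcomes = 17
P = 2/17 = 0.1176

P = 0.1176


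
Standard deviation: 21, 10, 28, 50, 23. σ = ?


Mean = 26.4000
Variance = 173.8400
SD = sqrt(173.8400) = 13.1848

SD = 13.1848


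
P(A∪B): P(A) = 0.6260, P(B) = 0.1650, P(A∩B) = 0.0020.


P(A∪B) = 0.6260 + 0.1650 - 0.0020
= 0.7910 - 0.0020
= 0.7890

P(A∪B) = 0.7890


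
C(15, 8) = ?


C(15,8) = 15!/(8! × 7!)
= 1307674368000/(40320 × 5040)
= 6435

C(15,8) = 6435


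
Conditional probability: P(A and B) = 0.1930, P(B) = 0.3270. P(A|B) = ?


P(A|B) = 0.1930/0.3270 = 0.5902

P(A|B) = 0.5902


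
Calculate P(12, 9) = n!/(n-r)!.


P(12,9) = 12!/3!
= 479001600/6
= 79833600

P(12,9) = 79833600


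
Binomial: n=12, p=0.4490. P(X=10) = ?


C(12,10) = 66
p^10 = 0.000333
(1-p)^2 = 0.303601
P = 66 * 0.000333 * 0.303601 = 0.0067

P(X=10) = 0.0067


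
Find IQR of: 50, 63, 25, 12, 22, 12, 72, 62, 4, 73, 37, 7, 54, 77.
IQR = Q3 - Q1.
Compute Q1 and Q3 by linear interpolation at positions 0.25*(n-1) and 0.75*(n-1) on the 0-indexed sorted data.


Sorted: 4, 7, 12, 12, 22, 25, 37, 50, 54, 62, 63, 72, 73, 77
Q1 (25th %ile) = 14.5000
Q3 (75th %ile) = 62.7500
IQR = 62.7500 - 14.5000 = 48.2500

IQR = 48.2500


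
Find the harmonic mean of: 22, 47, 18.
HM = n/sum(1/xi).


Sum of reciprocals = 1/22 + 1/47 + 1/18 = 0.122287
HM = 3/0.122287 = 24.5325

HM = 24.5325


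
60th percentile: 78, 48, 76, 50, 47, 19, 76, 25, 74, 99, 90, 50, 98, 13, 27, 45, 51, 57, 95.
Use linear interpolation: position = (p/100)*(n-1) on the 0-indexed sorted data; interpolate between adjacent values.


Sorted: 13, 19, 25, 27, 45, 47, 48, 50, 50, 51, 57, 74, 76, 76, 78, 90, 95, 98, 99
n = 19
Index = 60/100 * 18 = 10.8000
Lower = data[10] = 57, Upper = data[11] = 74
P60 = 57 + 0.8000*(17) = 70.6000

P60 = 70.6000


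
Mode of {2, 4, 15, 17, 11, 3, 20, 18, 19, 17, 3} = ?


Frequencies: 2:1, 3:2, 4:1, 11:1, 15:1, 17:2, 18:1, 19:1, 20:1
Max frequency = 2
Mode = 3, 17

Mode = 3, 17


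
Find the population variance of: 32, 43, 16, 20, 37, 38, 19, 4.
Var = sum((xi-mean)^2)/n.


Mean = 26.1250
Squared deviations: 34.5156, 284.7656, 102.5156, 37.5156, 118.2656, 141.0156, 50.7656, 489.5156
Sum = 1258.8750
Variance = 1258.8750/8 = 157.3594

Variance = 157.3594


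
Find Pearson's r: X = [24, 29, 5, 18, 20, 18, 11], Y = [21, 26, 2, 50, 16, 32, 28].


Mean X = 17.8571, Mean Y = 25.0000
SD X = 7.356796, SD Y = 13.680017
Cov = 35.285714
r = 35.285714/(7.356796*13.680017) = 0.3506

r = 0.3506


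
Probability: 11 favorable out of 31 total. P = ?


P = 11/31 = 0.3548

P = 0.3548


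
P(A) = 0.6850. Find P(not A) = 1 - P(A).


P(not A) = 1 - 0.6850 = 0.3150

P(not A) = 0.3150


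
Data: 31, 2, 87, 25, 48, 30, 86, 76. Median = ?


Sorted: 2, 25, 30, 31, 48, 76, 86, 87
n = 8 (even)
Middle values: 31 and 48
Median = (31+48)/2 = 39.5000

Median = 39.5000


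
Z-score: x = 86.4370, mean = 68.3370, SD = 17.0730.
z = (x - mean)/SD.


z = (86.4370 - 68.3370)/17.0730
= 18.1000/17.0730
= 1.0602

z = 1.0602


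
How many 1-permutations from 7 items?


P(7,1) = 7!/6!
= 5040/720
= 7

P(7,1) = 7


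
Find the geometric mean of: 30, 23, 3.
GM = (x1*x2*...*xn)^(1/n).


Product = 30 × 23 × 3 = 2070
GM = 2070^(1/3) = 12.7445

GM = 12.7445


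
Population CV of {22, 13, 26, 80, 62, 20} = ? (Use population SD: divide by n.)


Mean = 37.1667
SD = 24.7818
CV = (24.7818/37.1667)*100 = 66.6776%

CV = 66.6776%


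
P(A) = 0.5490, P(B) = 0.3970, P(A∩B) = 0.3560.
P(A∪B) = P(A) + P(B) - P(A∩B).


P(A∪B) = 0.5490 + 0.3970 - 0.3560
= 0.9460 - 0.3560
= 0.5900

P(A∪B) = 0.5900


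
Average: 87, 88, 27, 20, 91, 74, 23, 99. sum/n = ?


Sum = 87 + 88 + 27 + 20 + 91 + 74 + 23 + 99 = 509
n = 8
Mean = 509/8 = 63.6250

Mean = 63.6250


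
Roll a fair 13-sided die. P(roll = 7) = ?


Favorable outcomes (roll = 7): 1
Total outcomes = 13
P = 1/13 = 0.0769

P = 0.0769


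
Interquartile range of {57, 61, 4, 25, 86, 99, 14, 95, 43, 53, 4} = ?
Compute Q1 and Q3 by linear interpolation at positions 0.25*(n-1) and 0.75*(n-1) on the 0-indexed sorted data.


Sorted: 4, 4, 14, 25, 43, 53, 57, 61, 86, 95, 99
Q1 (25th %ile) = 19.5000
Q3 (75th %ile) = 73.5000
IQR = 73.5000 - 19.5000 = 54.0000

IQR = 54.0000


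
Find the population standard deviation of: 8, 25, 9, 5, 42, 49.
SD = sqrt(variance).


Mean = 23.0000
Variance = 297.6667
SD = sqrt(297.6667) = 17.2530

SD = 17.2530


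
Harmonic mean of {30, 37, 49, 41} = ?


Sum of reciprocals = 1/30 + 1/37 + 1/49 + 1/41 = 0.105159
HM = 4/0.105159 = 38.0377

HM = 38.0377


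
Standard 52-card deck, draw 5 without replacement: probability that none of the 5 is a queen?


P(no queens) = (48/52) × (47/51) × (46/50) × (45/49) × (44/48)
= 0.6588

P = 0.6588


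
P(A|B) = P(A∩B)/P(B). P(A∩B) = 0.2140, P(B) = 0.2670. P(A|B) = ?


P(A|B) = 0.2140/0.2670 = 0.8015

P(A|B) = 0.8015


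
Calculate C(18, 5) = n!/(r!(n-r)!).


C(18,5) = 18!/(5! × 13!)
= 6402373705728000/(120 × 6227020800)
= 8568

C(18,5) = 8568


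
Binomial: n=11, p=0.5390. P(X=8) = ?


C(11,8) = 165
p^8 = 0.007124
(1-p)^3 = 0.097972
P = 165 * 0.007124 * 0.097972 = 0.1152

P(X=8) = 0.1152


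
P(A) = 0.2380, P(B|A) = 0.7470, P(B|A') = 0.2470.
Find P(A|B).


P(B) = P(B|A)*P(A) + P(B|A')*P(A')
= 0.7470*0.2380 + 0.2470*0.7620
= 0.177786 + 0.188214 = 0.366000
P(A|B) = 0.177786/0.366000 = 0.4858

P(A|B) = 0.4858


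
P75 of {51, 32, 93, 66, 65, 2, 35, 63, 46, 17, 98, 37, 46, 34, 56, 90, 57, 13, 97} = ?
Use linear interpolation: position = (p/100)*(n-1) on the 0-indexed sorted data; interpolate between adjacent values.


Sorted: 2, 13, 17, 32, 34, 35, 37, 46, 46, 51, 56, 57, 63, 65, 66, 90, 93, 97, 98
n = 19
Index = 75/100 * 18 = 13.5000
Lower = data[13] = 65, Upper = data[14] = 66
P75 = 65 + 0.5000*(1) = 65.5000

P75 = 65.5000


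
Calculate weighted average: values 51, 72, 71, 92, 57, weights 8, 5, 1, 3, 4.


Numerator = 51*8 + 72*5 + 71*1 + 92*3 + 57*4 = 1343
Denominator = 8 + 5 + 1 + 3 + 4 = 21
WM = 1343/21 = 63.9524

WM = 63.9524


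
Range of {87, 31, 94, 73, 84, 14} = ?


Max = 94, Min = 14
Range = 94 - 14 = 80

Range = 80


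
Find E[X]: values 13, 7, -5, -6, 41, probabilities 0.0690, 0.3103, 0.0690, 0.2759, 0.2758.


E[X] = 13*0.0690 + 7*0.3103 - 5*0.0690 - 6*0.2759 + 41*0.2758
= 0.8970 + 2.1721 - 0.3450 - 1.6554 + 11.3078
= 12.3765

E[X] = 12.3765


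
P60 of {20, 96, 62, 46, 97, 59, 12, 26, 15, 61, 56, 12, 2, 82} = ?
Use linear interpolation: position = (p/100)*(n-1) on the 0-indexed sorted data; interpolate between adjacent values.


Sorted: 2, 12, 12, 15, 20, 26, 46, 56, 59, 61, 62, 82, 96, 97
n = 14
Index = 60/100 * 13 = 7.8000
Lower = data[7] = 56, Upper = data[8] = 59
P60 = 56 + 0.8000*(3) = 58.4000

P60 = 58.4000


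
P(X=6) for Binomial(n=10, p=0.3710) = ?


C(10,6) = 210
p^6 = 0.002608
(1-p)^4 = 0.156532
P = 210 * 0.002608 * 0.156532 = 0.0857

P(X=6) = 0.0857


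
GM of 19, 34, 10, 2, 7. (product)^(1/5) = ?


Product = 19 × 34 × 10 × 2 × 7 = 90440
GM = 90440^(1/5) = 9.8010

GM = 9.8010


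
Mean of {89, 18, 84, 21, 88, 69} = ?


Sum = 89 + 18 + 84 + 21 + 88 + 69 = 369
n = 6
Mean = 369/6 = 61.5000

Mean = 61.5000


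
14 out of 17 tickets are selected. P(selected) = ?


P = 14/17 = 0.8235

P = 0.8235


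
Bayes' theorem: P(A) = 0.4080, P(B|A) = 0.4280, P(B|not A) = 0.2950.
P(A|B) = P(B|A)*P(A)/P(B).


P(B) = P(B|A)*P(A) + P(B|A')*P(A')
= 0.4280*0.4080 + 0.2950*0.5920
= 0.174624 + 0.174640 = 0.349264
P(A|B) = 0.174624/0.349264 = 0.5000

P(A|B) = 0.5000


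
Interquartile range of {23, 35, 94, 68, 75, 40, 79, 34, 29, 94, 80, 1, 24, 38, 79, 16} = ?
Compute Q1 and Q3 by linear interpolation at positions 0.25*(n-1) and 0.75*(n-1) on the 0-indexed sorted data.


Sorted: 1, 16, 23, 24, 29, 34, 35, 38, 40, 68, 75, 79, 79, 80, 94, 94
Q1 (25th %ile) = 27.7500
Q3 (75th %ile) = 79.0000
IQR = 79.0000 - 27.7500 = 51.2500

IQR = 51.2500


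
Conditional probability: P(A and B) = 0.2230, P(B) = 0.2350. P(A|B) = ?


P(A|B) = 0.2230/0.2350 = 0.9489

P(A|B) = 0.9489


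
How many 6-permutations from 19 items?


P(19,6) = 19!/13!
= 121645100408832000/6227020800
= 19535040

P(19,6) = 19535040


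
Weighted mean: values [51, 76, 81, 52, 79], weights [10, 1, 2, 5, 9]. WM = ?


Numerator = 51*10 + 76*1 + 81*2 + 52*5 + 79*9 = 1719
Denominator = 10 + 1 + 2 + 5 + 9 = 27
WM = 1719/27 = 63.6667

WM = 63.6667


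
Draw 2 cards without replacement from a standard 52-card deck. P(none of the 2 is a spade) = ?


P(no spades) = (39/52) × (38/51)
= 0.5588

P = 0.5588


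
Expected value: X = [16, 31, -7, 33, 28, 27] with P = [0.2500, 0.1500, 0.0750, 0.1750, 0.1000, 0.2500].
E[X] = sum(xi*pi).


E[X] = 16*0.2500 + 31*0.1500 - 7*0.0750 + 33*0.1750 + 28*0.1000 + 27*0.2500
= 4.0000 + 4.6500 - 0.5250 + 5.7750 + 2.8000 + 6.7500
= 23.4500

E[X] = 23.4500


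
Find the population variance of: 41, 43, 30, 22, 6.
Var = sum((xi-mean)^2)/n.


Mean = 28.4000
Squared deviations: 158.7600, 213.1600, 2.5600, 40.9600, 501.7600
Sum = 917.2000
Variance = 917.2000/5 = 183.4400

Variance = 183.4400


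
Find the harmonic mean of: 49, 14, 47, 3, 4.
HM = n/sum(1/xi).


Sum of reciprocals = 1/49 + 1/14 + 1/47 + 1/3 + 1/4 = 0.696447
HM = 5/0.696447 = 7.1793

HM = 7.1793


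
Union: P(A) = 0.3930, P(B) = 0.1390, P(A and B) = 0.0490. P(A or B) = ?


P(A∪B) = 0.3930 + 0.1390 - 0.0490
= 0.5320 - 0.0490
= 0.4830

P(A∪B) = 0.4830


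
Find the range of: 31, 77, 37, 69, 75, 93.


Max = 93, Min = 31
Range = 93 - 31 = 62

Range = 62


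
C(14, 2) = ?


C(14,2) = 14!/(2! × 12!)
= 87178291200/(2 × 479001600)
= 91

C(14,2) = 91


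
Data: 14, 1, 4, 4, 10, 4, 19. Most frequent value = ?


Frequencies: 1:1, 4:3, 10:1, 14:1, 19:1
Max frequency = 3
Mode = 4

Mode = 4


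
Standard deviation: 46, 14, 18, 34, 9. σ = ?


Mean = 24.2000
Variance = 188.9600
SD = sqrt(188.9600) = 13.7463

SD = 13.7463


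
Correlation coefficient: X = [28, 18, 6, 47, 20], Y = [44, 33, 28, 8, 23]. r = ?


Mean X = 23.8000, Mean Y = 27.2000
SD X = 13.570556, SD Y = 11.855800
Cov = -81.360000
r = -81.360000/(13.570556*11.855800) = -0.5057

r = -0.5057


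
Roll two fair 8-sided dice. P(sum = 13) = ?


Total outcomes = 8×8 = 64
Favorable (sum = 13): 4
P = 4/64 = 0.0625

P = 0.0625


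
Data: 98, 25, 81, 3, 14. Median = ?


Sorted: 3, 14, 25, 81, 98
n = 5 (odd)
Middle value = 25

Median = 25


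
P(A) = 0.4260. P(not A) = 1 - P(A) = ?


P(not A) = 1 - 0.4260 = 0.5740

P(not A) = 0.5740


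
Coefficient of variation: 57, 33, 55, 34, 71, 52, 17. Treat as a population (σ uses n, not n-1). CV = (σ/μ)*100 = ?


Mean = 45.5714
SD = 16.9694
CV = (16.9694/45.5714)*100 = 37.2368%

CV = 37.2368%


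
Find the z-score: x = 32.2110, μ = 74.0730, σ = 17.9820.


z = (32.2110 - 74.0730)/17.9820
= -41.8620/17.9820
= -2.3280

z = -2.3280


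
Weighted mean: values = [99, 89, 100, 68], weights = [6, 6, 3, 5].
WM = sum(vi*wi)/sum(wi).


Numerator = 99*6 + 89*6 + 100*3 + 68*5 = 1768
Denominator = 6 + 6 + 3 + 5 = 20
WM = 1768/20 = 88.4000

WM = 88.4000


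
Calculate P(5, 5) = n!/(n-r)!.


P(5,5) = 5!/0!
= 120/1
= 120

P(5,5) = 120


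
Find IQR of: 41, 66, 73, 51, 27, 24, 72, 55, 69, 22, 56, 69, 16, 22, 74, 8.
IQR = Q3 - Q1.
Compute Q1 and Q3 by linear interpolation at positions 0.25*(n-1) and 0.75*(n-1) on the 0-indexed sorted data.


Sorted: 8, 16, 22, 22, 24, 27, 41, 51, 55, 56, 66, 69, 69, 72, 73, 74
Q1 (25th %ile) = 23.5000
Q3 (75th %ile) = 69.0000
IQR = 69.0000 - 23.5000 = 45.5000

IQR = 45.5000


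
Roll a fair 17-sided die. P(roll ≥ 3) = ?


Favorable outcomes (roll ≥ 3): 15
Total outcomes = 17
P = 15/17 = 0.8824

P = 0.8824


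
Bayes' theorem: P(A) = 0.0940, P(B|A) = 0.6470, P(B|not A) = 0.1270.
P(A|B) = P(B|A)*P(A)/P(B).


P(B) = P(B|A)*P(A) + P(B|A')*P(A')
= 0.6470*0.0940 + 0.1270*0.9060
= 0.060818 + 0.115062 = 0.175880
P(A|B) = 0.060818/0.175880 = 0.3458

P(A|B) = 0.3458


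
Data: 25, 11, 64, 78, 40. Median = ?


Sorted: 11, 25, 40, 64, 78
n = 5 (odd)
Middle value = 40

Median = 40


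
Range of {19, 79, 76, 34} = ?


Max = 79, Min = 19
Range = 79 - 19 = 60

Range = 60


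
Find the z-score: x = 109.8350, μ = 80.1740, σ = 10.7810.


z = (109.8350 - 80.1740)/10.7810
= 29.6610/10.7810
= 2.7512

z = 2.7512


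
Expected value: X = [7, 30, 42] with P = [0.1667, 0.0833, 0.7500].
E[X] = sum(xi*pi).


E[X] = 7*0.1667 + 30*0.0833 + 42*0.7500
= 1.1669 + 2.4990 + 31.5000
= 35.1659

E[X] = 35.1659


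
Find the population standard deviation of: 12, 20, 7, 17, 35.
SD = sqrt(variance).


Mean = 18.2000
Variance = 90.1600
SD = sqrt(90.1600) = 9.4953

SD = 9.4953


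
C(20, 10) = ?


C(20,10) = 20!/(10! × 10!)
= 2432902008176640000/(3628800 × 3628800)
= 184756

C(20,10) = 184756


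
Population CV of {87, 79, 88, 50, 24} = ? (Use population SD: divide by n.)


Mean = 65.6000
SD = 24.9528
CV = (24.9528/65.6000)*100 = 38.0377%

CV = 38.0377%


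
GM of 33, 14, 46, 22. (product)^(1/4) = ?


Product = 33 × 14 × 46 × 22 = 467544
GM = 467544^(1/4) = 26.1490

GM = 26.1490


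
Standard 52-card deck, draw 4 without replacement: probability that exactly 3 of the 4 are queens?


Hypergeometric: P(X=3) = C(4,3)·C(48,1) / C(52,4)
= 4 × 48 / 270725
= 192/270725 = 0.0007

P = 0.0007


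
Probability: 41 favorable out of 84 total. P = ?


P = 41/84 = 0.4881

P = 0.4881


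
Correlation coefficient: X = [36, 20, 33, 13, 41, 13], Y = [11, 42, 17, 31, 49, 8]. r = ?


Mean X = 26.0000, Mean Y = 26.3333
SD X = 11.165423, SD Y = 15.488347
Cov = 34.166667
r = 34.166667/(11.165423*15.488347) = 0.1976

r = 0.1976


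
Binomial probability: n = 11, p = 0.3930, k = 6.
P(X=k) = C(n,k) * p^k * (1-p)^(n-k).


C(11,6) = 462
p^6 = 0.003684
(1-p)^5 = 0.082403
P = 462 * 0.003684 * 0.082403 = 0.1403

P(X=6) = 0.1403


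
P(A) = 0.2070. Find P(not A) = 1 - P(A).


P(not A) = 1 - 0.2070 = 0.7930

P(not A) = 0.7930


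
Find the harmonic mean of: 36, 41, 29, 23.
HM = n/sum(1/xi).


Sum of reciprocals = 1/36 + 1/41 + 1/29 + 1/23 = 0.130129
HM = 4/0.130129 = 30.7387

HM = 30.7387


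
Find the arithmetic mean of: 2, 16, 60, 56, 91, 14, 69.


Sum = 2 + 16 + 60 + 56 + 91 + 14 + 69 = 308
n = 7
Mean = 308/7 = 44.0000

Mean = 44.0000


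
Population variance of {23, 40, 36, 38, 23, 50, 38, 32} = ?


Mean = 35.0000
Squared deviations: 144.0000, 25.0000, 1.0000, 9.0000, 144.0000, 225.0000, 9.0000, 9.0000
Sum = 566.0000
Variance = 566.0000/8 = 70.7500

Variance = 70.7500


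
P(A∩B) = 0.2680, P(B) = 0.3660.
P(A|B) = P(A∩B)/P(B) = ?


P(A|B) = 0.2680/0.3660 = 0.7322

P(A|B) = 0.7322


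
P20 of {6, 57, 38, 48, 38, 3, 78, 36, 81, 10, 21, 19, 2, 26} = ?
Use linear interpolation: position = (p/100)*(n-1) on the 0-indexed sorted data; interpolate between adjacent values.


Sorted: 2, 3, 6, 10, 19, 21, 26, 36, 38, 38, 48, 57, 78, 81
n = 14
Index = 20/100 * 13 = 2.6000
Lower = data[2] = 6, Upper = data[3] = 10
P20 = 6 + 0.6000*(4) = 8.4000

P20 = 8.4000


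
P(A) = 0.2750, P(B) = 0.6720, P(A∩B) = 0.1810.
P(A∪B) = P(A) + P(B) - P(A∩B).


P(A∪B) = 0.2750 + 0.6720 - 0.1810
= 0.9470 - 0.1810
= 0.7660

P(A∪B) = 0.7660


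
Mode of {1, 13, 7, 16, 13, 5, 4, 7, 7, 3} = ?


Frequencies: 1:1, 3:1, 4:1, 5:1, 7:3, 13:2, 16:1
Max frequency = 3
Mode = 7

Mode = 7


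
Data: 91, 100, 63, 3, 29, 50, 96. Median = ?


Sorted: 3, 29, 50, 63, 91, 96, 100
n = 7 (odd)
Middle value = 63

Median = 63


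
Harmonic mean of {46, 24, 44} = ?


Sum of reciprocals = 1/46 + 1/24 + 1/44 = 0.086133
HM = 3/0.086133 = 34.8298

HM = 34.8298


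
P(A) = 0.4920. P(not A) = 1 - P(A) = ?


P(not A) = 1 - 0.4920 = 0.5080

P(not A) = 0.5080


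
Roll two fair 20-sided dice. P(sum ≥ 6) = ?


Total outcomes = 20×20 = 400
Favorable (sum ≥ 6): 390
P = 390/400 = 0.9750

P = 0.9750


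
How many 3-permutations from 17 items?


P(17,3) = 17!/14!
= 355687428096000/87178291200
= 4080

P(17,3) = 4080


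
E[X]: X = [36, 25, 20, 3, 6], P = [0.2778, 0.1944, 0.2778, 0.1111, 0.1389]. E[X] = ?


E[X] = 36*0.2778 + 25*0.1944 + 20*0.2778 + 3*0.1111 + 6*0.1389
= 10.0008 + 4.8600 + 5.5560 + 0.3333 + 0.8334
= 21.5835

E[X] = 21.5835


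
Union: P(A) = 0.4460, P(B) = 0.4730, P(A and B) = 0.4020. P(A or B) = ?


P(A∪B) = 0.4460 + 0.4730 - 0.4020
= 0.9190 - 0.4020
= 0.5170

P(A∪B) = 0.5170


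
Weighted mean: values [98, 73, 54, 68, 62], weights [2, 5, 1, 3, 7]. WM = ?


Numerator = 98*2 + 73*5 + 54*1 + 68*3 + 62*7 = 1253
Denominator = 2 + 5 + 1 + 3 + 7 = 18
WM = 1253/18 = 69.6111

WM = 69.6111


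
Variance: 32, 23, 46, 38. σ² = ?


Mean = 34.7500
Squared deviations: 7.5625, 138.0625, 126.5625, 10.5625
Sum = 282.7500
Variance = 282.7500/4 = 70.6875

Variance = 70.6875


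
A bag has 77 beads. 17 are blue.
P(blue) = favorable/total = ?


P = 17/77 = 0.2208

P = 0.2208


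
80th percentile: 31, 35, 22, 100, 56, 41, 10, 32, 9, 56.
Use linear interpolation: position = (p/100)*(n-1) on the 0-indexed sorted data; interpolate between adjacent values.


Sorted: 9, 10, 22, 31, 32, 35, 41, 56, 56, 100
n = 10
Index = 80/100 * 9 = 7.2000
Lower = data[7] = 56, Upper = data[8] = 56
P80 = 56 + 0.2000*(0) = 56.0000

P80 = 56.0000


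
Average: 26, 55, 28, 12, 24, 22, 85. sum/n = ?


Sum = 26 + 55 + 28 + 12 + 24 + 22 + 85 = 252
n = 7
Mean = 252/7 = 36.0000

Mean = 36.0000


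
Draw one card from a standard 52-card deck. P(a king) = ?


4 kings in 52 cards
P = 4/52 = 0.0769

P = 0.0769


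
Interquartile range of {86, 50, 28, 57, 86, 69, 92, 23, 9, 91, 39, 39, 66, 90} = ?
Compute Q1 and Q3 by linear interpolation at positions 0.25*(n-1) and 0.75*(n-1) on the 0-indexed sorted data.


Sorted: 9, 23, 28, 39, 39, 50, 57, 66, 69, 86, 86, 90, 91, 92
Q1 (25th %ile) = 39.0000
Q3 (75th %ile) = 86.0000
IQR = 86.0000 - 39.0000 = 47.0000

IQR = 47.0000


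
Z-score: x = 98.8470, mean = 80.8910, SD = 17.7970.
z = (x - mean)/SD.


z = (98.8470 - 80.8910)/17.7970
= 17.9560/17.7970
= 1.0089

z = 1.0089


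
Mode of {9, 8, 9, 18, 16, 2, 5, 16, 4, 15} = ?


Frequencies: 2:1, 4:1, 5:1, 8:1, 9:2, 15:1, 16:2, 18:1
Max frequency = 2
Mode = 9, 16

Mode = 9, 16


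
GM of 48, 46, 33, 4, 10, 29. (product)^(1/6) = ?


Product = 48 × 46 × 33 × 4 × 10 × 29 = 84522240
GM = 84522240^(1/6) = 20.9489

GM = 20.9489


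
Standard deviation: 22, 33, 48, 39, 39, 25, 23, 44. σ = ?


Mean = 34.1250
Variance = 86.6094
SD = sqrt(86.6094) = 9.3064

SD = 9.3064


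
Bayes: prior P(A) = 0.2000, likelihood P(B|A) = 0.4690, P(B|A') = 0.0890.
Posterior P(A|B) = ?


P(B) = P(B|A)*P(A) + P(B|A')*P(A')
= 0.4690*0.2000 + 0.0890*0.8000
= 0.093800 + 0.071200 = 0.165000
P(A|B) = 0.093800/0.165000 = 0.5685

P(A|B) = 0.5685


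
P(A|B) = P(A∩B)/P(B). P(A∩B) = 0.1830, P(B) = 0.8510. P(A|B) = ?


P(A|B) = 0.1830/0.8510 = 0.2150

P(A|B) = 0.2150


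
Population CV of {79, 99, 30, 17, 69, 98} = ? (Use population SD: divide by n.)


Mean = 65.3333
SD = 31.5841
CV = (31.5841/65.3333)*100 = 48.3430%

CV = 48.3430%


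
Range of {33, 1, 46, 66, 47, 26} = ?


Max = 66, Min = 1
Range = 66 - 1 = 65

Range = 65


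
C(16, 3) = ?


C(16,3) = 16!/(3! × 13!)
= 20922789888000/(6 × 6227020800)
= 560

C(16,3) = 560


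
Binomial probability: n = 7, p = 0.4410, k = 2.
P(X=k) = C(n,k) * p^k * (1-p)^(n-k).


C(7,2) = 21
p^2 = 0.194481
(1-p)^5 = 0.054583
P = 21 * 0.194481 * 0.054583 = 0.2229

P(X=2) = 0.2229


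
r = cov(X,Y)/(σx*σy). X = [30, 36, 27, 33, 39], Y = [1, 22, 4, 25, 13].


Mean X = 33.0000, Mean Y = 13.0000
SD X = 4.242641, SD Y = 9.486833
Cov = 23.400000
r = 23.400000/(4.242641*9.486833) = 0.5814

r = 0.5814


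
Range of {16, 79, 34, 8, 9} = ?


Max = 79, Min = 8
Range = 79 - 8 = 71

Range = 71


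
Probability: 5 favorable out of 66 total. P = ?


P = 5/66 = 0.0758

P = 0.0758


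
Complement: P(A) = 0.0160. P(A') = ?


P(not A) = 1 - 0.0160 = 0.9840

P(not A) = 0.9840


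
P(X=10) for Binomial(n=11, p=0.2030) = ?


C(11,10) = 11
p^10 = 1.188394e-07
(1-p)^1 = 0.797000
P = 11 * 1.188394e-07 * 0.797000 = 1.0419e-06

P(X=10) = 1.0419e-06


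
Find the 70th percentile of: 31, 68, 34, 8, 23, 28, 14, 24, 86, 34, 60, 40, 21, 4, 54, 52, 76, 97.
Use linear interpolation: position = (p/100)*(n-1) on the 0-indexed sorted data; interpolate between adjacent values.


Sorted: 4, 8, 14, 21, 23, 24, 28, 31, 34, 34, 40, 52, 54, 60, 68, 76, 86, 97
n = 18
Index = 70/100 * 17 = 11.9000
Lower = data[11] = 52, Upper = data[12] = 54
P70 = 52 + 0.9000*(2) = 53.8000

P70 = 53.8000


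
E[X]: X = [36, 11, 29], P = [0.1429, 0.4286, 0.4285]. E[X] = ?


E[X] = 36*0.1429 + 11*0.4286 + 29*0.4285
= 5.1444 + 4.7146 + 12.4265
= 22.2855

E[X] = 22.2855


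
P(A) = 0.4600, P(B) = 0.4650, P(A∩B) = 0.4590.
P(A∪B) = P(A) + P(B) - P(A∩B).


P(A∪B) = 0.4600 + 0.4650 - 0.4590
= 0.9250 - 0.4590
= 0.4660

P(A∪B) = 0.4660


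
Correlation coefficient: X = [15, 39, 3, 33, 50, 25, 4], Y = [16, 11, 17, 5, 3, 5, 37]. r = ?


Mean X = 24.1429, Mean Y = 13.4286
SD X = 16.496134, SD Y = 10.900290
Cov = -137.346939
r = -137.346939/(16.496134*10.900290) = -0.7638

r = -0.7638


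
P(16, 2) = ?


P(16,2) = 16!/14!
= 20922789888000/87178291200
= 240

P(16,2) = 240


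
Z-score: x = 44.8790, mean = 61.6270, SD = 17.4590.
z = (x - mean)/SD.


z = (44.8790 - 61.6270)/17.4590
= -16.7480/17.4590
= -0.9593

z = -0.9593


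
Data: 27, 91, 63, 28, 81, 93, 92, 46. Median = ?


Sorted: 27, 28, 46, 63, 81, 91, 92, 93
n = 8 (even)
Middle values: 63 and 81
Median = (63+81)/2 = 72.0000

Median = 72.0000


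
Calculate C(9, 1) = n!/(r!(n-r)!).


C(9,1) = 9!/(1! × 8!)
= 362880/(1 × 40320)
= 9

C(9,1) = 9


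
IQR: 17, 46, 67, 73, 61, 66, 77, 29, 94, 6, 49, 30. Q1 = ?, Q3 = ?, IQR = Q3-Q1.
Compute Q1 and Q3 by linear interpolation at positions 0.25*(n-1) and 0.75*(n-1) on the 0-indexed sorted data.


Sorted: 6, 17, 29, 30, 46, 49, 61, 66, 67, 73, 77, 94
Q1 (25th %ile) = 29.7500
Q3 (75th %ile) = 68.5000
IQR = 68.5000 - 29.7500 = 38.7500

IQR = 38.7500


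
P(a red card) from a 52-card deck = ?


26 red cards in 52 cards
P = 26/52 = 0.5000

P = 0.5000


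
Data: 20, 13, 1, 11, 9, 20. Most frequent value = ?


Frequencies: 1:1, 9:1, 11:1, 13:1, 20:2
Max frequency = 2
Mode = 20

Mode = 20


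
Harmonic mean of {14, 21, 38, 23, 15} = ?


Sum of reciprocals = 1/14 + 1/21 + 1/38 + 1/23 + 1/15 = 0.255508
HM = 5/0.255508 = 19.5688

HM = 19.5688


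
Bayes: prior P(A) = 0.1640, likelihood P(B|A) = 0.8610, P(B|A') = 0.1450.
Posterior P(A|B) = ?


P(B) = P(B|A)*P(A) + P(B|A')*P(A')
= 0.8610*0.1640 + 0.1450*0.8360
= 0.141204 + 0.121220 = 0.262424
P(A|B) = 0.141204/0.262424 = 0.5381

P(A|B) = 0.5381


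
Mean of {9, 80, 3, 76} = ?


Sum = 9 + 80 + 3 + 76 = 168
n = 4
Mean = 168/4 = 42.0000

Mean = 42.0000


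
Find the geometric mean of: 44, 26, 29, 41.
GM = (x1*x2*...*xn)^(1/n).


Product = 44 × 26 × 29 × 41 = 1360216
GM = 1360216^(1/4) = 34.1509

GM = 34.1509


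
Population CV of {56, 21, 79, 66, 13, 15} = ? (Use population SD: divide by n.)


Mean = 41.6667
SD = 26.3038
CV = (26.3038/41.6667)*100 = 63.1291%

CV = 63.1291%


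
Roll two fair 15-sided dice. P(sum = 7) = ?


Total outcomes = 15×15 = 225
Favorable (sum = 7): 6
P = 6/225 = 0.0267

P = 0.0267


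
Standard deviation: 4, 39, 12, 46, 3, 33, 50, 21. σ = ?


Mean = 26.0000
Variance = 303.5000
SD = sqrt(303.5000) = 17.4213

SD = 17.4213


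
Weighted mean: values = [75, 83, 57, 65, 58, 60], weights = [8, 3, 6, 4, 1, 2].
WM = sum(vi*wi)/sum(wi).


Numerator = 75*8 + 83*3 + 57*6 + 65*4 + 58*1 + 60*2 = 1629
Denominator = 8 + 3 + 6 + 4 + 1 + 2 = 24
WM = 1629/24 = 67.8750

WM = 67.8750


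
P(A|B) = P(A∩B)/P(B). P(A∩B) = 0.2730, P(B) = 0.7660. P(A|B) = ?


P(A|B) = 0.2730/0.7660 = 0.3564

P(A|B) = 0.3564


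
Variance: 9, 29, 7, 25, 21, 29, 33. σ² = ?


Mean = 21.8571
Squared deviations: 165.3061, 51.0204, 220.7347, 9.8776, 0.7347, 51.0204, 124.1633
Sum = 622.8571
Variance = 622.8571/7 = 88.9796

Variance = 88.9796


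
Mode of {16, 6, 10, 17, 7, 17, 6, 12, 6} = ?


Frequencies: 6:3, 7:1, 10:1, 12:1, 16:1, 17:2
Max frequency = 3
Mode = 6

Mode = 6


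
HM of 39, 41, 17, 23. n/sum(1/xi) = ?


Sum of reciprocals = 1/39 + 1/41 + 1/17 + 1/23 = 0.152333
HM = 4/0.152333 = 26.2583

HM = 26.2583


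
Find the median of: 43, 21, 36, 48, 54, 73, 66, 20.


Sorted: 20, 21, 36, 43, 48, 54, 66, 73
n = 8 (even)
Middle values: 43 and 48
Median = (43+48)/2 = 45.5000

Median = 45.5000


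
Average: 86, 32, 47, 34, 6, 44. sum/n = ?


Sum = 86 + 32 + 47 + 34 + 6 + 44 = 249
n = 6
Mean = 249/6 = 41.5000

Mean = 41.5000


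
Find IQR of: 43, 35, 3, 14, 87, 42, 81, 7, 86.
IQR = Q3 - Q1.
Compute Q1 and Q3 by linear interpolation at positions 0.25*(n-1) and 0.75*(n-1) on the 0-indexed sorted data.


Sorted: 3, 7, 14, 35, 42, 43, 81, 86, 87
Q1 (25th %ile) = 14.0000
Q3 (75th %ile) = 81.0000
IQR = 81.0000 - 14.0000 = 67.0000

IQR = 67.0000


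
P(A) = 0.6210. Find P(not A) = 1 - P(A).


P(not A) = 1 - 0.6210 = 0.3790

P(not A) = 0.3790


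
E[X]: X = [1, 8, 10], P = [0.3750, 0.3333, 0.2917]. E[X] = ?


E[X] = 1*0.3750 + 8*0.3333 + 10*0.2917
= 0.3750 + 2.6664 + 2.9170
= 5.9584

E[X] = 5.9584


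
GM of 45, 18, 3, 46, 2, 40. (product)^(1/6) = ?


Product = 45 × 18 × 3 × 46 × 2 × 40 = 8942400
GM = 8942400^(1/6) = 14.4071

GM = 14.4071


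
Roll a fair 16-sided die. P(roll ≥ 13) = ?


Favorable outcomes (roll ≥ 13): 4
Total outcomes = 16
P = 4/16 = 0.2500

P = 0.2500


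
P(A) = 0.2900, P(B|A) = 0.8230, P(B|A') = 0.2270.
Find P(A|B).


P(B) = P(B|A)*P(A) + P(B|A')*P(A')
= 0.8230*0.2900 + 0.2270*0.7100
= 0.238670 + 0.161170 = 0.399840
P(A|B) = 0.238670/0.399840 = 0.5969

P(A|B) = 0.5969


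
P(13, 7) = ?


P(13,7) = 13!/6!
= 6227020800/720
= 8648640

P(13,7) = 8648640


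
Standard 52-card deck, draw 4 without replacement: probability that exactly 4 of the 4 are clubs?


Hypergeometric: P(X=4) = C(13,4)·C(39,0) / C(52,4)
= 715 × 1 / 270725
= 715/270725 = 0.0026

P = 0.0026


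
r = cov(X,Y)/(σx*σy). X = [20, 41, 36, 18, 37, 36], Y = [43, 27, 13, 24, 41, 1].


Mean X = 31.3333, Mean Y = 24.8333
SD X = 8.900687, SD Y = 14.746939
Cov = -41.444444
r = -41.444444/(8.900687*14.746939) = -0.3157

r = -0.3157


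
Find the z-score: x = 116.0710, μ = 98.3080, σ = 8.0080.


z = (116.0710 - 98.3080)/8.0080
= 17.7630/8.0080
= 2.2182

z = 2.2182


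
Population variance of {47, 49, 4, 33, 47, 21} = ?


Mean = 33.5000
Squared deviations: 182.2500, 240.2500, 870.2500, 0.2500, 182.2500, 156.2500
Sum = 1631.5000
Variance = 1631.5000/6 = 271.9167

Variance = 271.9167


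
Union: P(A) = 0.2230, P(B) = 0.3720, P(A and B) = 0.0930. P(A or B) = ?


P(A∪B) = 0.2230 + 0.3720 - 0.0930
= 0.5950 - 0.0930
= 0.5020

P(A∪B) = 0.5020


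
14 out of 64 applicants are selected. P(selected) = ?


P = 14/64 = 0.2188

P = 0.2188


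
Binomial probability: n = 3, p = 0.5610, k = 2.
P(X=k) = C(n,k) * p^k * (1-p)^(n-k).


C(3,2) = 3
p^2 = 0.314721
(1-p)^1 = 0.439000
P = 3 * 0.314721 * 0.439000 = 0.4145

P(X=2) = 0.4145


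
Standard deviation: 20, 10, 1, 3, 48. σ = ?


Mean = 16.4000
Variance = 293.8400
SD = sqrt(293.8400) = 17.1418

SD = 17.1418


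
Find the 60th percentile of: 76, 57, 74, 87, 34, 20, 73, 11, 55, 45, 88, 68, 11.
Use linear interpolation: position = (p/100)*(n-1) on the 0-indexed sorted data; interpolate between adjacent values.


Sorted: 11, 11, 20, 34, 45, 55, 57, 68, 73, 74, 76, 87, 88
n = 13
Index = 60/100 * 12 = 7.2000
Lower = data[7] = 68, Upper = data[8] = 73
P60 = 68 + 0.2000*(5) = 69.0000

P60 = 69.0000


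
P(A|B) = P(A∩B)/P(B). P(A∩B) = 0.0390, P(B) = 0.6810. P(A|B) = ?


P(A|B) = 0.0390/0.6810 = 0.0573

P(A|B) = 0.0573


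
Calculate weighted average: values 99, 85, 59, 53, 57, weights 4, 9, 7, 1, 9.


Numerator = 99*4 + 85*9 + 59*7 + 53*1 + 57*9 = 2140
Denominator = 4 + 9 + 7 + 1 + 9 = 30
WM = 2140/30 = 71.3333

WM = 71.3333


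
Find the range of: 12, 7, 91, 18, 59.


Max = 91, Min = 7
Range = 91 - 7 = 84

Range = 84


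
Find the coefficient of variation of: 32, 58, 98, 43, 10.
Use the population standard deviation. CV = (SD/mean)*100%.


Mean = 48.2000
SD = 29.4102
CV = (29.4102/48.2000)*100 = 61.0170%

CV = 61.0170%


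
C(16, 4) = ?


C(16,4) = 16!/(4! × 12!)
= 20922789888000/(24 × 479001600)
= 1820

C(16,4) = 1820


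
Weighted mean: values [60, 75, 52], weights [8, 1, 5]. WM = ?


Numerator = 60*8 + 75*1 + 52*5 = 815
Denominator = 8 + 1 + 5 = 14
WM = 815/14 = 58.2143

WM = 58.2143


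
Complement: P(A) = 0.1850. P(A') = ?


P(not A) = 1 - 0.1850 = 0.8150

P(not A) = 0.8150
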